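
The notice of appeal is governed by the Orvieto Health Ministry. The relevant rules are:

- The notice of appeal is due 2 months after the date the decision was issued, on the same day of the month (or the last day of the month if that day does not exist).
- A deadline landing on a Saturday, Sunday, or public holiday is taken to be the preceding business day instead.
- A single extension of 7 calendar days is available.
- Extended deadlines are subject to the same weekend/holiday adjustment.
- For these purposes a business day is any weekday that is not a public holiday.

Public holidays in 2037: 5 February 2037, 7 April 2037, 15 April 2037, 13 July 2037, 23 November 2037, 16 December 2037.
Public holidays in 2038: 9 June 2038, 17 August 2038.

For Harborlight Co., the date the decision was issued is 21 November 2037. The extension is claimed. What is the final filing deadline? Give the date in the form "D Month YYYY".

28 January 2038

2 months after 21 November 2037, on the same day of the month, is 21 January 2038.
Since 21 January 2038 is a Thursday and not a holiday, the date is unchanged.
The 7-calendar-day extension moves the deadline from 21 January 2038 to 28 January 2038.
28 January 2038 is a Thursday and not a listed holiday, so it stands.
Final deadline: 28 January 2038.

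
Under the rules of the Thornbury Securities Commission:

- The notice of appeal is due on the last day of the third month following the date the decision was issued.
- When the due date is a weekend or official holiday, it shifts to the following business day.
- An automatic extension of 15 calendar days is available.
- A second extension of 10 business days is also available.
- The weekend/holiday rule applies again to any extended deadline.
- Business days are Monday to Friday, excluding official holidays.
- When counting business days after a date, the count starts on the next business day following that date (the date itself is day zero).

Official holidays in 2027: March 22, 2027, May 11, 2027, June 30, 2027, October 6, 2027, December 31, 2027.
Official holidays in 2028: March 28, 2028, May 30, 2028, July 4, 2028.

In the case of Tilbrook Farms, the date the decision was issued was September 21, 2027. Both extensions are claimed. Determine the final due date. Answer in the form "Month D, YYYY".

February 1, 2028

The third month after September 21, 2027 is December 2027, whose last day is December 31, 2027.
December 31, 2027 is a listed holiday; the next business day is January 3, 2028 (Monday).
The 15-calendar-day extension moves the deadline from January 3, 2028 to January 18, 2028.
January 18, 2028 (Tuesday) is already a business day.
Applying the 10-business-day extension: 10 business days after January 18, 2028 is February 1, 2028.
February 1, 2028 (Tuesday) is already a business day.
The final due date is February 1, 2028.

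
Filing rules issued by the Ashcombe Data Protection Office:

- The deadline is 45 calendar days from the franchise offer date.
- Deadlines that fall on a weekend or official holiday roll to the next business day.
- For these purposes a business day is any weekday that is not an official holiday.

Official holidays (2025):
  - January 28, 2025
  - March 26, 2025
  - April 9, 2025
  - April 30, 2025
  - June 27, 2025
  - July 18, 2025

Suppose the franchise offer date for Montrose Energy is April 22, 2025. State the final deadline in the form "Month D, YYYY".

Adding 45 calendar days to April 22, 2025 gives June 6, 2025.
June 6, 2025 is a Friday and not a listed holiday, so it stands.
So the filing is due June 6, 2025.

June 6, 2025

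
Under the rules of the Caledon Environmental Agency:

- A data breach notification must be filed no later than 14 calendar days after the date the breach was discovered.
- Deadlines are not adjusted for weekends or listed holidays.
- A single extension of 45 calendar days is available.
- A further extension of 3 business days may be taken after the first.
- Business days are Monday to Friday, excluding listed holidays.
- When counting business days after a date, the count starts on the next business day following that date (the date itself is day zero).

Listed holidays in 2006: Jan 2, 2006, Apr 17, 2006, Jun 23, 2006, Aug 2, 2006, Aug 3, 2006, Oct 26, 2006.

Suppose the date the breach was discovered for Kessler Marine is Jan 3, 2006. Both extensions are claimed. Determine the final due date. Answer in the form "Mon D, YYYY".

Mar 8, 2006

Adding 14 calendar days to Jan 3, 2006 gives Jan 17, 2006.
No adjustment is made for weekends or holidays, so Jan 17, 2006 stands.
The 45-calendar-day extension moves the deadline from Jan 17, 2006 to Mar 3, 2006.
Mar 3, 2006 is a Friday; no weekend or holiday adjustment applies.
The 3-business-day extension runs from Mar 3, 2006 to Mar 8, 2006.
Mar 8, 2006 falls on a Wednesday. The rules make no weekend/holiday allowance, so it remains Mar 8, 2006.
Deadline: Mar 8, 2006.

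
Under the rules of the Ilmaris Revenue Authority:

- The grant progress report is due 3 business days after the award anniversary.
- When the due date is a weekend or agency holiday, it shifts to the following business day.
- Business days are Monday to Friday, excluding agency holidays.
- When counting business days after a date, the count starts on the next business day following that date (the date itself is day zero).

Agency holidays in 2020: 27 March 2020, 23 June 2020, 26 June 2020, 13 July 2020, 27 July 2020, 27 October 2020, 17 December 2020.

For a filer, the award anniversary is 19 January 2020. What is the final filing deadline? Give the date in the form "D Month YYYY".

22 January 2020

Counting 3 business days after 19 January 2020 (skipping weekends and listed holidays) reaches 22 January 2020.
22 January 2020 is a Wednesday and not a listed holiday, so it stands.
The final due date is 22 January 2020.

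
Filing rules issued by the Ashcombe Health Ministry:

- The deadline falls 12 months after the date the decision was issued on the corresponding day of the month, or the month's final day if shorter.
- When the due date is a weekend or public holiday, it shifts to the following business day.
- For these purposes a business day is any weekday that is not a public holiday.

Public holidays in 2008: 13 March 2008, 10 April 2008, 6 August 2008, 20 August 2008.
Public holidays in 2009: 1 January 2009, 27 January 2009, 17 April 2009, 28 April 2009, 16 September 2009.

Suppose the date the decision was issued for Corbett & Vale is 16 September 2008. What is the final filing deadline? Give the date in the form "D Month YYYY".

Moving 12 months forward from 16 September 2008 on the corresponding day gives 16 September 2009.
16 September 2009 falls on a listed holiday. Rolling to the next business day gives 17 September 2009, a Thursday.
The final due date is 17 September 2009.

17 September 2009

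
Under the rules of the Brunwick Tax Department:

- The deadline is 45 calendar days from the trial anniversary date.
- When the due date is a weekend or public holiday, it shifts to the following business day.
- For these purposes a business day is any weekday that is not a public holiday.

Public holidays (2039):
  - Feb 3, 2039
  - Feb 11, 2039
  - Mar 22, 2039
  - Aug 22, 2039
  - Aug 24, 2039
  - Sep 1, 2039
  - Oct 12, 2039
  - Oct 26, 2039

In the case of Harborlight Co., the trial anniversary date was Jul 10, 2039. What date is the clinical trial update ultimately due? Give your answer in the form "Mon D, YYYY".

Adding 45 calendar days to Jul 10, 2039 gives Aug 24, 2039.
Aug 24, 2039 falls on a listed holiday. Rolling to the next business day gives Aug 25, 2039, a Thursday.
So the filing is due Aug 25, 2039.

Aug 25, 2039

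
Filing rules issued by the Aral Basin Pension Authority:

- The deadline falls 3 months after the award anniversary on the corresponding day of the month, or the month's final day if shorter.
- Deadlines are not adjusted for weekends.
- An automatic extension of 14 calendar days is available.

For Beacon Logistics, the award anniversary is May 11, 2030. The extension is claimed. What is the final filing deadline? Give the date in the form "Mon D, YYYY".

Aug 25, 2030

3 months from May 11, 2030 is Aug 11, 2030.
Aug 11, 2030 is a Sunday; no weekend or holiday adjustment applies.
Applying the 14-calendar-day extension: Aug 11, 2030 + 14 days = Aug 25, 2030.
Aug 25, 2030 is a Sunday; no weekend or holiday adjustment applies.
Final deadline: Aug 25, 2030.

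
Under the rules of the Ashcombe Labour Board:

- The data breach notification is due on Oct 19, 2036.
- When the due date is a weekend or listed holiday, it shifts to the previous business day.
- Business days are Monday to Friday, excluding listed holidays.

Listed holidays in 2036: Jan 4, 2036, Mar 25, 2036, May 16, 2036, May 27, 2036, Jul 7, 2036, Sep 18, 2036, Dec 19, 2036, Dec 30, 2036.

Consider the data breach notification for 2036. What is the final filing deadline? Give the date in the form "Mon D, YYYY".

The statutory due date is Oct 19, 2036.
Oct 19, 2036 falls on a Sunday. Rolling to the preceding business day gives Oct 17, 2036, a Friday.
So the filing is due Oct 17, 2036.

Oct 17, 2036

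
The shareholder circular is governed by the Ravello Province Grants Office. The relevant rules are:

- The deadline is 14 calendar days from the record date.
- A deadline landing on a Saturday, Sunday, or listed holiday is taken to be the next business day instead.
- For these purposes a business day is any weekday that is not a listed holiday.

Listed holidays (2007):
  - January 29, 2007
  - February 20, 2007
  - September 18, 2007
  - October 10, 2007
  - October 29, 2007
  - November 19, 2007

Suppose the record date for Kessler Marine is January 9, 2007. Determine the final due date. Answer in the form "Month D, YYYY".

From January 9, 2007, 14 calendar days later is January 23, 2007.
January 23, 2007 (Tuesday) is already a business day.
Deadline: January 23, 2007.

January 23, 2007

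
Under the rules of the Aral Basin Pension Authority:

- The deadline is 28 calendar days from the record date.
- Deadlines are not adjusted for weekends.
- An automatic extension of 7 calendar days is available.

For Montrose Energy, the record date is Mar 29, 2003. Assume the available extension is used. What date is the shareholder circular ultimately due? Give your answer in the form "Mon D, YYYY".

May 3, 2003

Trigger date Mar 29, 2003 + 28 calendar days = Apr 26, 2003.
No adjustment is made for weekends or holidays, so Apr 26, 2003 stands.
Add the 7 calendar-day extension to Apr 26, 2003: May 3, 2003.
May 3, 2003 falls on a Saturday. The rules make no weekend/holiday allowance, so it remains May 3, 2003.
Deadline: May 3, 2003.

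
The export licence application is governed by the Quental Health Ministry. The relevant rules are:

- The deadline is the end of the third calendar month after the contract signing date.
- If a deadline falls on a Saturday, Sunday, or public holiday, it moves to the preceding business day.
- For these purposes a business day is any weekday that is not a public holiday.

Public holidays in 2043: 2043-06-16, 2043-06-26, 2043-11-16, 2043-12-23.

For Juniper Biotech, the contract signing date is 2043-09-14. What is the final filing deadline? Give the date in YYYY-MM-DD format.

2043-12-31

3 months after 2043-09-14 is December 2043; that month ends on 2043-12-31.
2043-12-31 (Thursday) is already a business day.
Deadline: 2043-12-31.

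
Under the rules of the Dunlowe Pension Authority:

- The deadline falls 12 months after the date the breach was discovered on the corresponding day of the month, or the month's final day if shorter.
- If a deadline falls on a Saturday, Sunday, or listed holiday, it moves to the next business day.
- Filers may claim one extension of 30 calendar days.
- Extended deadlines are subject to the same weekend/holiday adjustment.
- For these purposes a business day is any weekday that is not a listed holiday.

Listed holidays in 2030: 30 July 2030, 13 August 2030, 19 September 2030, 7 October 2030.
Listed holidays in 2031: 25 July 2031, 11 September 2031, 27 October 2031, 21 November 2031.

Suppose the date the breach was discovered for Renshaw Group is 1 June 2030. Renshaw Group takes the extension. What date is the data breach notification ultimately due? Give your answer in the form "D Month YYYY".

2 July 2031

12 months after 1 June 2030, on the same day of the month, is 1 June 2031.
Because 1 June 2031 is a Sunday, the deadline becomes 2 June 2031 (Monday).
The 30-calendar-day extension moves the deadline from 2 June 2031 to 2 July 2031.
2 July 2031 (Wednesday) is already a business day.
So the filing is due 2 July 2031.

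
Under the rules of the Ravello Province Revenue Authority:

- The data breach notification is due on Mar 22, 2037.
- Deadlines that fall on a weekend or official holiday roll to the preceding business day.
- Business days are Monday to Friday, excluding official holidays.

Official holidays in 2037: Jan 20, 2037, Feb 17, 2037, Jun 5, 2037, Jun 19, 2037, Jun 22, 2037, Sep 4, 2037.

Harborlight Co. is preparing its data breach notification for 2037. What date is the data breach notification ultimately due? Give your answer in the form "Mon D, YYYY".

Mar 20, 2037

Start from the fixed due date, Mar 22, 2037.
Mar 22, 2037 is a Sunday; the preceding business day is Mar 20, 2037 (Friday).
So the filing is due Mar 20, 2037.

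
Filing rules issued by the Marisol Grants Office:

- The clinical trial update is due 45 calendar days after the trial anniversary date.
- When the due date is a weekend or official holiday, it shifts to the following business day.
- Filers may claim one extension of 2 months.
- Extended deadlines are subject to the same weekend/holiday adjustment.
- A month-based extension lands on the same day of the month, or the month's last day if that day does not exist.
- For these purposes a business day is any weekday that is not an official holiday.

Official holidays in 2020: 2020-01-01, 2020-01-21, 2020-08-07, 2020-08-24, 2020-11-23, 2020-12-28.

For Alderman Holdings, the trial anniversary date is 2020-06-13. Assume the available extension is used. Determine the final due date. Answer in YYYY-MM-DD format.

Trigger date 2020-06-13 + 45 calendar days = 2020-07-28.
2020-07-28 is a Tuesday and not a listed holiday, so it stands.
Applying the 2 months extension: 2 months after 2020-07-28 is 2020-09-28.
2020-09-28 falls on a Monday, which is a business day, so no adjustment is needed.
So the filing is due 2020-09-28.

2020-09-28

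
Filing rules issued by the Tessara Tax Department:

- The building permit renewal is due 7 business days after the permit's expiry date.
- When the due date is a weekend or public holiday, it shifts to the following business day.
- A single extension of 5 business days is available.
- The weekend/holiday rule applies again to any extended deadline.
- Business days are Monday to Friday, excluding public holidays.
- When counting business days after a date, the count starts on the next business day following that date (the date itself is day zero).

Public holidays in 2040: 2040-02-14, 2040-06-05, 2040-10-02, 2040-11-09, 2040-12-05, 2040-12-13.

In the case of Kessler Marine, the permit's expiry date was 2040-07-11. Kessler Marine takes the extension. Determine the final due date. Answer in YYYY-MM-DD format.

2040-07-27

Starting the day after 2040-07-11 and counting 7 business days lands on 2040-07-20.
2040-07-20 is a Friday and not a listed holiday, so it stands.
The 5-business-day extension runs from 2040-07-20 to 2040-07-27.
2040-07-27 falls on a Friday, which is a business day, so no adjustment is needed.
The final due date is 2040-07-27.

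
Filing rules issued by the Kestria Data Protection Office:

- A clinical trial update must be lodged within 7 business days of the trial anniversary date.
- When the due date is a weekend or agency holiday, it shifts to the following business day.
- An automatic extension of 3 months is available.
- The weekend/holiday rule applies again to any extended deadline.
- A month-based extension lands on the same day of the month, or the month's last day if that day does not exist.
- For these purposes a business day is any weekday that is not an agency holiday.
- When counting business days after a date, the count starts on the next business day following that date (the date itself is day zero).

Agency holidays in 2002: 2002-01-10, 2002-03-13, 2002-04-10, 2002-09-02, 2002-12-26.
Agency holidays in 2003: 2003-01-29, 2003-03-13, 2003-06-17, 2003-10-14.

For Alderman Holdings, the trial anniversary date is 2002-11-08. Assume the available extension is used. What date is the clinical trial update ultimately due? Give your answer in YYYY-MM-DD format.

2003-02-19

7 business days after 2002-11-08, excluding weekends and holidays, is 2002-11-19.
2002-11-19 is a Tuesday and not a listed holiday, so it stands.
The 3 months extension carries 2002-11-19 to 2003-02-19.
Since 2003-02-19 is a Wednesday and not a holiday, the date is unchanged.
Deadline: 2003-02-19.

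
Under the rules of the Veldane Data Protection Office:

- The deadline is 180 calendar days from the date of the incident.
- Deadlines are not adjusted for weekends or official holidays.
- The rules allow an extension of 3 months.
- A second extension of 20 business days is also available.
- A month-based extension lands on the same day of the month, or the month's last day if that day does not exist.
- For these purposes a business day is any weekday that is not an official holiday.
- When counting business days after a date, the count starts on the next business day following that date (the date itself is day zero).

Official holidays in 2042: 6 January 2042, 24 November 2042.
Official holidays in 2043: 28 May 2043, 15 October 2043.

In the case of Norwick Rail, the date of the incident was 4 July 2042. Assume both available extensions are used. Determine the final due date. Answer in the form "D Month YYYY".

Trigger date 4 July 2042 + 180 calendar days = 31 December 2042.
31 December 2042 is a Wednesday; no weekend or holiday adjustment applies.
Add 3 months to 31 December 2042: 31 March 2043.
No adjustment is made for weekends or holidays, so 31 March 2043 stands.
Counting 20 further business days from 31 March 2043 reaches 28 April 2043.
28 April 2043 is a Tuesday; no weekend or holiday adjustment applies.
So the filing is due 28 April 2043.

28 April 2043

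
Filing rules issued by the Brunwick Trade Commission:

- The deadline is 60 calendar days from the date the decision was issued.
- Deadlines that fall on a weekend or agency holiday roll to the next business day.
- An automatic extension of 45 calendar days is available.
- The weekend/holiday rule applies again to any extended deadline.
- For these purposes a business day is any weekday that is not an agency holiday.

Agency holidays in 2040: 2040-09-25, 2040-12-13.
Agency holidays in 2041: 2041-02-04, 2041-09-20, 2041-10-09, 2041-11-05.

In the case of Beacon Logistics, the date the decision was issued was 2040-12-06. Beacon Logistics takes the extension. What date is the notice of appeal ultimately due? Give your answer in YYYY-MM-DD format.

Trigger date 2040-12-06 + 60 calendar days = 2041-02-04.
Because 2041-02-04 is a listed holiday, the deadline becomes 2041-02-05 (Tuesday).
Applying the 45-calendar-day extension: 2041-02-05 + 45 days = 2041-03-22.
2041-03-22 (Friday) is already a business day.
Final deadline: 2041-03-22.

2041-03-22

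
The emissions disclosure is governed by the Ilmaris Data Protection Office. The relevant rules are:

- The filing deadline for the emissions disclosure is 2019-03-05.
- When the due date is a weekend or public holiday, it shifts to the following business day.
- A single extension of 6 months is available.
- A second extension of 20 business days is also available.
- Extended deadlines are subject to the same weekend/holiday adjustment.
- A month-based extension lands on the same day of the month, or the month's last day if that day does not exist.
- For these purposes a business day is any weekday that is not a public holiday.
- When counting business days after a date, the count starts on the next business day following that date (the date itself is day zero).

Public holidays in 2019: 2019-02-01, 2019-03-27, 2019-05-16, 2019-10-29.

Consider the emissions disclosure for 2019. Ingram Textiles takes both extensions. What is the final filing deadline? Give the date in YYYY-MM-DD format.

The stated deadline is 2019-03-05.
2019-03-05 falls on a Tuesday, which is a business day, so no adjustment is needed.
Applying the 6 months extension: 6 months after 2019-03-05 is 2019-09-05.
Since 2019-09-05 is a Thursday and not a holiday, the date is unchanged.
Applying the 20-business-day extension: 20 business days after 2019-09-05 is 2019-10-03.
2019-10-03 falls on a Thursday, which is a business day, so no adjustment is needed.
Deadline: 2019-10-03.

2019-10-03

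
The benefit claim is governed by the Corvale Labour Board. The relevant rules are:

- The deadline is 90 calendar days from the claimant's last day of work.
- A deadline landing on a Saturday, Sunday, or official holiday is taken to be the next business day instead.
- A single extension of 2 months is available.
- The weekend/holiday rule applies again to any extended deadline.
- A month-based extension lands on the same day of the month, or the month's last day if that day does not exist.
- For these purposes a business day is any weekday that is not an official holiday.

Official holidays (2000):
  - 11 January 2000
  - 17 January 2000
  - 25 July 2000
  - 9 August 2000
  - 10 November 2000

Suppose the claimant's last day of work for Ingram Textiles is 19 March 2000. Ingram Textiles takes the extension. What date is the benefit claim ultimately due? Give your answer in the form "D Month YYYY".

From 19 March 2000, 90 calendar days later is 17 June 2000.
17 June 2000 is a Saturday, so it moves to the next business day, 19 June 2000 (Monday).
The 2 months extension carries 19 June 2000 to 19 August 2000.
19 August 2000 falls on a Saturday. Rolling to the next business day gives 21 August 2000, a Monday.
Deadline: 21 August 2000.

21 August 2000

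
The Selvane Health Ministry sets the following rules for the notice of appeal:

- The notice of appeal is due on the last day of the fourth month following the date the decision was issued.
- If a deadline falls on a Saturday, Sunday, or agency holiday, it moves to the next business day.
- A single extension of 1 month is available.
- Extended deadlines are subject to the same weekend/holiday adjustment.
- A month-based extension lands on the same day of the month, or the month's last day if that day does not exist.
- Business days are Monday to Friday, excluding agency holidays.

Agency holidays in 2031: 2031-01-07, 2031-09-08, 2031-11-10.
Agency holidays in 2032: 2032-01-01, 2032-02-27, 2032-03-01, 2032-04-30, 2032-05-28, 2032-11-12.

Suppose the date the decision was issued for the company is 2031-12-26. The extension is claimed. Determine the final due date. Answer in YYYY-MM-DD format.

4 months after 2031-12-26 falls in April 2032; the last day of that month is 2032-04-30.
2032-04-30 is a listed holiday, so it moves to the next business day, 2032-05-03 (Monday).
Add 1 month to 2032-05-03: 2032-06-03.
2032-06-03 is a Thursday and not a listed holiday, so it stands.
So the filing is due 2032-06-03.

2032-06-03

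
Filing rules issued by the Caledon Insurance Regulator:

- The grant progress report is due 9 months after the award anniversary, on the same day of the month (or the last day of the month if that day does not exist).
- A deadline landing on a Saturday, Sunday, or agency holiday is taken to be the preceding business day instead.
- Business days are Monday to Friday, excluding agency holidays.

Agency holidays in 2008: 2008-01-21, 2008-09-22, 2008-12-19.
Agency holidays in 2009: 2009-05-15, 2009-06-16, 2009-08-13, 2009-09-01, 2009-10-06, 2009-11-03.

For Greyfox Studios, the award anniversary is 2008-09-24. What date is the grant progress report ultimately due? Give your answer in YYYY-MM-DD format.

2009-06-24

9 months from 2008-09-24 is 2009-06-24.
2009-06-24 is a Wednesday and not a listed holiday, so it stands.
Final deadline: 2009-06-24.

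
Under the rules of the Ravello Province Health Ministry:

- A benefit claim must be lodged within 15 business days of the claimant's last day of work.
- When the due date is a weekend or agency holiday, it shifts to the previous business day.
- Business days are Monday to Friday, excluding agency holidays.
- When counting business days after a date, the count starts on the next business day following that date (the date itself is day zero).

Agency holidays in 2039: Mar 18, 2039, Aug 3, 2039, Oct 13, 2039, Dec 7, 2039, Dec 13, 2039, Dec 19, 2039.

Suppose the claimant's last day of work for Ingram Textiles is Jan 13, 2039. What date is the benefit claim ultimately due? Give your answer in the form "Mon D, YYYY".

15 business days after Jan 13, 2039, excluding weekends and holidays, is Feb 3, 2039.
Feb 3, 2039 is a Thursday and not a listed holiday, so it stands.
So the filing is due Feb 3, 2039.

Feb 3, 2039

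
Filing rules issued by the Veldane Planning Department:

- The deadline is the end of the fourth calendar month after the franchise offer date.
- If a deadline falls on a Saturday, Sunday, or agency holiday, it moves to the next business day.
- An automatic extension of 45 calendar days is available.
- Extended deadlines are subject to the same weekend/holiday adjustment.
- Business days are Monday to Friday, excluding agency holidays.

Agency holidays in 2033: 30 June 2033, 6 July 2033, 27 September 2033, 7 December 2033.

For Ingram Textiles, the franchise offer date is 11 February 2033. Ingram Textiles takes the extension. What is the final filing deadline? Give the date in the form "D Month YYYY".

15 August 2033

4 months after 11 February 2033 falls in June 2033; the last day of that month is 30 June 2033.
30 June 2033 falls on a listed holiday. Rolling to the next business day gives 1 July 2033, a Friday.
Add the 45 calendar-day extension to 1 July 2033: 15 August 2033.
15 August 2033 falls on a Monday, which is a business day, so no adjustment is needed.
Deadline: 15 August 2033.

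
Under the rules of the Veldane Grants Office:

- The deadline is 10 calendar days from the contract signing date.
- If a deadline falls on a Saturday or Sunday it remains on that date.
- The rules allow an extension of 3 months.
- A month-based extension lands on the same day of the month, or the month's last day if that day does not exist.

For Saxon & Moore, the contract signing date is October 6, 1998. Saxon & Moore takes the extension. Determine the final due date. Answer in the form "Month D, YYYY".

January 16, 1999

From October 6, 1998, 10 calendar days later is October 16, 1998.
October 16, 1998 falls on a Friday. The rules make no weekend/holiday allowance, so it remains October 16, 1998.
Add 3 months to October 16, 1998: January 16, 1999.
No adjustment is made for weekends or holidays, so January 16, 1999 stands.
Deadline: January 16, 1999.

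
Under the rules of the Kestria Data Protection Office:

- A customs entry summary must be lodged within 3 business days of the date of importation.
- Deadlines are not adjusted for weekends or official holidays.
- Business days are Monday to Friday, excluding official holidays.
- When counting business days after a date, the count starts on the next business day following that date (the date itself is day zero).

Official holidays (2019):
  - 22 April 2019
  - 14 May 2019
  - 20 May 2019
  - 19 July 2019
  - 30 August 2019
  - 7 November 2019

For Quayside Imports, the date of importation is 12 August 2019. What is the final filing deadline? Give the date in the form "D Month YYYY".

3 business days after 12 August 2019, excluding weekends and holidays, is 15 August 2019.
15 August 2019 is a Thursday; no weekend or holiday adjustment applies.
The final due date is 15 August 2019.

15 August 2019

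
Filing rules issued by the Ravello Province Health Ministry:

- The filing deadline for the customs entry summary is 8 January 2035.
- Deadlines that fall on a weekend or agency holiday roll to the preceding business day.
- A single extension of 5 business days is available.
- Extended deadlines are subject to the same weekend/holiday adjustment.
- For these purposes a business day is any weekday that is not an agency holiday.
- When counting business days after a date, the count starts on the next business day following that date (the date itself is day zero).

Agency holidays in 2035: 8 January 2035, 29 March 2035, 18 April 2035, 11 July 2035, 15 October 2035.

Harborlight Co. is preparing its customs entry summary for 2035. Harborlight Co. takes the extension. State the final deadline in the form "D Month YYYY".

The stated deadline is 8 January 2035.
Because 8 January 2035 is a listed holiday, the deadline becomes 5 January 2035 (Friday).
The 5-business-day extension runs from 5 January 2035 to 15 January 2035.
15 January 2035 falls on a Monday, which is a business day, so no adjustment is needed.
Deadline: 15 January 2035.

15 January 2035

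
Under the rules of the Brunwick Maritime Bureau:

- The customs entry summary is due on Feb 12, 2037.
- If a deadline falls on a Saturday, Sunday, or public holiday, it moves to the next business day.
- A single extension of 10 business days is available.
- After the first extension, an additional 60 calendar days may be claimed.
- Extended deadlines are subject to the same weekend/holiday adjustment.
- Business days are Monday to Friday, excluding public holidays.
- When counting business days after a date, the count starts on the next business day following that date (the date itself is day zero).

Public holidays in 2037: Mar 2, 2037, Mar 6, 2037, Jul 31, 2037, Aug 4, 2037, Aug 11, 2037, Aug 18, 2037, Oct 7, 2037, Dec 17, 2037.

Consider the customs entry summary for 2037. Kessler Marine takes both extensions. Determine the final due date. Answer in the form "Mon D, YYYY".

Apr 27, 2037

Start from the fixed due date, Feb 12, 2037.
Feb 12, 2037 is a Thursday and not a listed holiday, so it stands.
The 10-business-day extension runs from Feb 12, 2037 to Feb 26, 2037.
Feb 26, 2037 is a Thursday and not a listed holiday, so it stands.
Applying the 60-calendar-day extension: Feb 26, 2037 + 60 days = Apr 27, 2037.
Apr 27, 2037 (Monday) is already a business day.
So the filing is due Apr 27, 2037.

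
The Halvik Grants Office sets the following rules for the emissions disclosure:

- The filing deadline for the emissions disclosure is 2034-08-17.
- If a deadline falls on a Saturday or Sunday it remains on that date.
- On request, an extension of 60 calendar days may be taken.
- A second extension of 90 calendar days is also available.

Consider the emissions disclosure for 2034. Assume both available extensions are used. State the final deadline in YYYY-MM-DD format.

2035-01-14

Start from the fixed due date, 2034-08-17.
2034-08-17 falls on a Thursday. The rules make no weekend/holiday allowance, so it remains 2034-08-17.
Applying the 60-calendar-day extension: 2034-08-17 + 60 days = 2034-10-16.
2034-10-16 falls on a Monday. The rules make no weekend/holiday allowance, so it remains 2034-10-16.
Add the 90 calendar-day extension to 2034-10-16: 2035-01-14.
2035-01-14 is a Sunday; no weekend or holiday adjustment applies.
Final deadline: 2035-01-14.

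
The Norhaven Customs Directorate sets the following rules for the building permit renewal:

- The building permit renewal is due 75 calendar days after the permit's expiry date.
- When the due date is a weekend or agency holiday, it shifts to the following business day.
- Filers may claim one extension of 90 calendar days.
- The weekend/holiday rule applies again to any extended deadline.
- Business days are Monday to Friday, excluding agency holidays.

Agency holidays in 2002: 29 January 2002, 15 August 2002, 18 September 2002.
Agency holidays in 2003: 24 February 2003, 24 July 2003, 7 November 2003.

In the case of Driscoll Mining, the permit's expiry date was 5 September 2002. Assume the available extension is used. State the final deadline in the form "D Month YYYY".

Trigger date 5 September 2002 + 75 calendar days = 19 November 2002.
19 November 2002 (Tuesday) is already a business day.
Add the 90 calendar-day extension to 19 November 2002: 17 February 2003.
Since 17 February 2003 is a Monday and not a holiday, the date is unchanged.
Final deadline: 17 February 2003.

17 February 2003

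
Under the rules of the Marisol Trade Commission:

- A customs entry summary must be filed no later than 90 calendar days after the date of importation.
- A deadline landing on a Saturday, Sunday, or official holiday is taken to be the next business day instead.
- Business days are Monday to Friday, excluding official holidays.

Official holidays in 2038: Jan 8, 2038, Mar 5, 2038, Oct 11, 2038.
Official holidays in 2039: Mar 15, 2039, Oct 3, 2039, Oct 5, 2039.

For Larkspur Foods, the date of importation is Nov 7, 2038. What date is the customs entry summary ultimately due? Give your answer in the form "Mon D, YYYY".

Feb 7, 2039

Trigger date Nov 7, 2038 + 90 calendar days = Feb 5, 2039.
Feb 5, 2039 falls on a Saturday. Rolling to the next business day gives Feb 7, 2039, a Monday.
Final deadline: Feb 7, 2039.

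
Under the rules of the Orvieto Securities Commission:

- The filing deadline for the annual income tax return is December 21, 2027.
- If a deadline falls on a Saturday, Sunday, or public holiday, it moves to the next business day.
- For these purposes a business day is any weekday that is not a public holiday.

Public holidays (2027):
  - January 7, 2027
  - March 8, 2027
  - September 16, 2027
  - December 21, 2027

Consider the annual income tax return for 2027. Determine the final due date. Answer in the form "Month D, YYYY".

The stated deadline is December 21, 2027.
December 21, 2027 is a listed holiday, so it moves to the next business day, December 22, 2027 (Wednesday).
Final deadline: December 22, 2027.

December 22, 2027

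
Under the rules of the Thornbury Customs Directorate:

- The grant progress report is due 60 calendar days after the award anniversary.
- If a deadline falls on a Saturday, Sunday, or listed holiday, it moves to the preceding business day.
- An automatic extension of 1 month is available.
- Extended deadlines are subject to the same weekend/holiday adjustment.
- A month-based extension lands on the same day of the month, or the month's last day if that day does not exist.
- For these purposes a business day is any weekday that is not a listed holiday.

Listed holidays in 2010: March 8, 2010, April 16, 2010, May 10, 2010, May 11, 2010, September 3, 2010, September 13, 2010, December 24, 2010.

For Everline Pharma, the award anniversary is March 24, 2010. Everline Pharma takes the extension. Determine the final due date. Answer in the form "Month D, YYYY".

Adding 60 calendar days to March 24, 2010 gives May 23, 2010.
May 23, 2010 is a Sunday; the preceding business day is May 21, 2010 (Friday).
Applying the 1 month extension: 1 month after May 21, 2010 is June 21, 2010.
June 21, 2010 (Monday) is already a business day.
Deadline: June 21, 2010.

June 21, 2010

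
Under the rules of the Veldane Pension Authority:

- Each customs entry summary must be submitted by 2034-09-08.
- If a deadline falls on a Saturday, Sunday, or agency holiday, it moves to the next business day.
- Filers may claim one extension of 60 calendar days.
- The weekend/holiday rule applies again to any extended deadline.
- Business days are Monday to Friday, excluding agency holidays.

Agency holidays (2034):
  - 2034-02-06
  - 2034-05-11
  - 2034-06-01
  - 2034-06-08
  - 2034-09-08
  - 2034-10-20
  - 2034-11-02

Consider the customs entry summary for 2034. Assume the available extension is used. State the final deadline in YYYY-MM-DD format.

2034-11-10

Start from the fixed due date, 2034-09-08.
2034-09-08 falls on a listed holiday. Rolling to the next business day gives 2034-09-11, a Monday.
Applying the 60-calendar-day extension: 2034-09-11 + 60 days = 2034-11-10.
2034-11-10 is a Friday and not a listed holiday, so it stands.
So the filing is due 2034-11-10.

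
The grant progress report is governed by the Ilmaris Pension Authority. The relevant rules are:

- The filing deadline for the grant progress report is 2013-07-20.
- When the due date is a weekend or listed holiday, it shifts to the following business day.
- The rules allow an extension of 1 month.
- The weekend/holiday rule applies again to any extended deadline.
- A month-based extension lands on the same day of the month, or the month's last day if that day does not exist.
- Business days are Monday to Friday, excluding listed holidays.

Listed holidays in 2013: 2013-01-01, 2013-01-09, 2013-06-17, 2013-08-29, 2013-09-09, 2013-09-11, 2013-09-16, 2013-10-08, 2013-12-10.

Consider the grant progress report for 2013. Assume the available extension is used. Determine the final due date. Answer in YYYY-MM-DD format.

2013-08-22

The statutory due date is 2013-07-20.
Because 2013-07-20 is a Saturday, the deadline becomes 2013-07-22 (Monday).
Add 1 month to 2013-07-22: 2013-08-22.
Since 2013-08-22 is a Thursday and not a holiday, the date is unchanged.
The final due date is 2013-08-22.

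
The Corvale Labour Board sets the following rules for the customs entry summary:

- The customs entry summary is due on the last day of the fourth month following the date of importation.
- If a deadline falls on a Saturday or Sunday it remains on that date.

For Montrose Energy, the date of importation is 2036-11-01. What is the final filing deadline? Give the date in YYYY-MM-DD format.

The fourth month after 2036-11-01 is March 2037, whose last day is 2037-03-31.
No adjustment is made for weekends or holidays, so 2037-03-31 stands.
The final due date is 2037-03-31.

2037-03-31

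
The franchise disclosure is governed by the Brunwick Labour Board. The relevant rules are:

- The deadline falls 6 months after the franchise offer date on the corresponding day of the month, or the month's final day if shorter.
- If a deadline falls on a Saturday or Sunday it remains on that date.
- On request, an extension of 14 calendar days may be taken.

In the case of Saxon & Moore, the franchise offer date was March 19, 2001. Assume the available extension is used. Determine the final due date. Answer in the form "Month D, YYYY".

October 3, 2001

Moving 6 months forward from March 19, 2001 on the corresponding day gives September 19, 2001.
No adjustment is made for weekends or holidays, so September 19, 2001 stands.
With the 14-day extension, September 19, 2001 becomes October 3, 2001.
October 3, 2001 is a Wednesday; no weekend or holiday adjustment applies.
The final due date is October 3, 2001.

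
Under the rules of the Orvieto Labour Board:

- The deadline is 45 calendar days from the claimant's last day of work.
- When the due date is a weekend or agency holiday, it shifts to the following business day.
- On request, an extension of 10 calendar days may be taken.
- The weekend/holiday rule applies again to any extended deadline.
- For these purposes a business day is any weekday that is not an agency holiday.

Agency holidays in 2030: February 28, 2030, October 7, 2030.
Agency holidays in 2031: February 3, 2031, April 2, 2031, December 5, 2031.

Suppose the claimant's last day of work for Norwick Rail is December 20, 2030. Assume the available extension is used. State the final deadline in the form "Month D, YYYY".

February 14, 2031

45 calendar days after December 20, 2030 is February 3, 2031.
February 3, 2031 falls on a listed holiday. Rolling to the next business day gives February 4, 2031, a Tuesday.
Applying the 10-calendar-day extension: February 4, 2031 + 10 days = February 14, 2031.
February 14, 2031 falls on a Friday, which is a business day, so no adjustment is needed.
So the filing is due February 14, 2031.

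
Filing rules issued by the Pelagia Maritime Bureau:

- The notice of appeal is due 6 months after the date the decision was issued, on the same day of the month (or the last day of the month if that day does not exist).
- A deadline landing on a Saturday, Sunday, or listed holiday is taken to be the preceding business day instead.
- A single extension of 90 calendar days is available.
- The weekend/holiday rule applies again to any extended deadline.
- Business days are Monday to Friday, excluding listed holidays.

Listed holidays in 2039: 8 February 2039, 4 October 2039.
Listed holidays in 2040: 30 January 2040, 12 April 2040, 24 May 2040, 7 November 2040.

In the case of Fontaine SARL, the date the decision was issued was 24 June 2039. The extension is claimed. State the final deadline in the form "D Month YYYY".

6 months from 24 June 2039 is 24 December 2039.
24 December 2039 falls on a Saturday. Rolling to the preceding business day gives 23 December 2039, a Friday.
Applying the 90-calendar-day extension: 23 December 2039 + 90 days = 22 March 2040.
22 March 2040 is a Thursday and not a listed holiday, so it stands.
The final due date is 22 March 2040.

22 March 2040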